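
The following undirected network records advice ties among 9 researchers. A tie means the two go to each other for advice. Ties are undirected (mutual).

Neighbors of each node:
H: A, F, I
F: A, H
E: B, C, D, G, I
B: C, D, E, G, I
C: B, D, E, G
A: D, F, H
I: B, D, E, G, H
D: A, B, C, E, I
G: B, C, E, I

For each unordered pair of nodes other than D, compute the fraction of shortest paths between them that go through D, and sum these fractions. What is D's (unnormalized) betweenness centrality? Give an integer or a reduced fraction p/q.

Pairs whose geodesics pass through D — F–C: 1; F–B: 1/2; F–E: 1/2; A–C: 1; A–I: 1/2; A–G: 4/5; A–B: 1; A–E: 1; H–C: 2/5; C–I: 1/4.
All other pairs contribute 0.
Summing the contributions gives betweenness(D) = 139/20.

139/20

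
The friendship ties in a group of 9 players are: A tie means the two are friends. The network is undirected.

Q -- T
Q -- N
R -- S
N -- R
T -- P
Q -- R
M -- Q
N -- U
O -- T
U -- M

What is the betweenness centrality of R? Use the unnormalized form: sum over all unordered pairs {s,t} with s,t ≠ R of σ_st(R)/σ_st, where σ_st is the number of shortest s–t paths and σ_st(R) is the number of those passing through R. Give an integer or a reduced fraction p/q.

Pairs whose geodesics pass through R — T–S: 1; U–S: 1; P–S: 1; O–S: 1; N–S: 1; Q–S: 1; S–M: 1.
All other pairs contribute 0.
Summing the contributions gives betweenness(R) = 7.

7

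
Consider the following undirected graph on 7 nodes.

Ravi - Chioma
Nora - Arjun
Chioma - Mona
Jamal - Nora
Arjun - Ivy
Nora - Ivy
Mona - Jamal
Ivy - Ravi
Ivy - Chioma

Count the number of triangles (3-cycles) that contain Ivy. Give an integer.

Ivy's neighbors: Arjun, Chioma, Nora, and Ravi.
Neighbor pairs that are themselves tied: Ivy–Arjun–Nora; Ivy–Chioma–Ravi. Each forms one triangle with Ivy, for 2 in total.

2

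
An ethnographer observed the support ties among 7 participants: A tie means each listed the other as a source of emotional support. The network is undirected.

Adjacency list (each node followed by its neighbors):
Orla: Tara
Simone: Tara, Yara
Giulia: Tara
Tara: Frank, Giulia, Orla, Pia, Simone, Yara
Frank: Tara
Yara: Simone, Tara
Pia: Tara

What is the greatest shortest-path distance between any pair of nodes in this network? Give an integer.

2

Eccentricity of each node (its greatest distance to any other): Frank:2, Giulia:2, Orla:2, Pia:2, Simone:2, Tara:1, Yara:2.
The maximum eccentricity is 2, realized for instance by the pair Yara–Orla via Yara – Tara – Orla. So the diameter is 2.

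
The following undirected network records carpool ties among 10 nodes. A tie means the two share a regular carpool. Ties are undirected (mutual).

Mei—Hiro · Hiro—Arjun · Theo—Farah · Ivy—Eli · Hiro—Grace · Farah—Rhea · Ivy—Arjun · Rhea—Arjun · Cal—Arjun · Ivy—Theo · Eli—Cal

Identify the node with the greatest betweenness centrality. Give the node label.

Unnormalized betweenness of each node: Arjun:23, Cal:5/2, Eli:1, Farah:1, Grace:0, Hiro:15, Ivy:19/2, Mei:0, Rhea:5, Theo:2.
Arjun has the largest value, 23, making it the main broker — the node through which the most shortest paths run.

Arjun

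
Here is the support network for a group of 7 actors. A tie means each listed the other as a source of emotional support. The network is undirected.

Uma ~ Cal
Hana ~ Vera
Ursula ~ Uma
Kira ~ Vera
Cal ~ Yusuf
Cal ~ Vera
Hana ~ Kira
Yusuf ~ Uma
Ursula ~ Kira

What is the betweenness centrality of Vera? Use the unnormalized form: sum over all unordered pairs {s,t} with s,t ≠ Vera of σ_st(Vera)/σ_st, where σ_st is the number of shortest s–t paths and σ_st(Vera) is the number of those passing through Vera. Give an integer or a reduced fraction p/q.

Pairs whose geodesics pass through Vera — Kira–Cal: 1; Kira–Yusuf: 1/2; Hana–Cal: 1; Hana–Yusuf: 1; Hana–Uma: 1/2.
All other pairs contribute 0.
Summing the contributions gives betweenness(Vera) = 4.

4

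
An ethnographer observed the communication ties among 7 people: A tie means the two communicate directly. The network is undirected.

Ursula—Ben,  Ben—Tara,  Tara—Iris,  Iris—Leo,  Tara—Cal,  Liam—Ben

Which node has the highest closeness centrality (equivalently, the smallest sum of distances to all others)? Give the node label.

Tara

Farness (sum of distances to all others) for each node — Ben:10, Cal:14, Iris:12, Leo:17, Liam:15, Tara:9, Ursula:15.
The smallest farness is 9, for Tara, so Tara has the highest closeness.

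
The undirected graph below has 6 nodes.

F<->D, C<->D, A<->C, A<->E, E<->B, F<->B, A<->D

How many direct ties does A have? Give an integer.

A is directly tied to C, D, and E. That is 3 neighbors, so the degree of A is 3.

3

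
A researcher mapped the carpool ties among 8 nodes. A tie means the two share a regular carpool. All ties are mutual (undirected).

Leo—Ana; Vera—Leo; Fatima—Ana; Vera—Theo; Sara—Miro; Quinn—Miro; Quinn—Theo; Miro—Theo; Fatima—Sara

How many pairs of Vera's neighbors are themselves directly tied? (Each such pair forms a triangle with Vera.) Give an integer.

0

Vera's neighbors are Leo and Theo, but none of them are tied to each other, so no triangle contains Vera.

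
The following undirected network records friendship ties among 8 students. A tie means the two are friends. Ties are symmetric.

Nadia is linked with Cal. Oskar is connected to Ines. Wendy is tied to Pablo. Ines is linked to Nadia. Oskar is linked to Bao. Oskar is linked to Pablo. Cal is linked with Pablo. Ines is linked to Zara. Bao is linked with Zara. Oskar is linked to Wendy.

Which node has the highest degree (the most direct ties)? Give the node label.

Degrees — Bao:2, Cal:2, Ines:3, Nadia:2, Oskar:4, Pablo:3, Wendy:2, Zara:2.
The maximum is 4, attained only by Oskar.

Oskar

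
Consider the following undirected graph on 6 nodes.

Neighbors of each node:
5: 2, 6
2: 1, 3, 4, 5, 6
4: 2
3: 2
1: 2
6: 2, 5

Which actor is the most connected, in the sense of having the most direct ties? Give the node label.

Degrees — 1:1, 2:5, 3:1, 4:1, 5:2, 6:2.
The maximum is 5, attained only by 2.

2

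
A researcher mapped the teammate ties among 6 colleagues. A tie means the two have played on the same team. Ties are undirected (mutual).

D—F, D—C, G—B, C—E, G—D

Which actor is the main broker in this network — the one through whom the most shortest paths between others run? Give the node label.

Unnormalized betweenness of each node: B:0, C:4, D:8, E:0, F:0, G:4.
D has the largest value, 8, making it the main broker — the node through which the most shortest paths run.

D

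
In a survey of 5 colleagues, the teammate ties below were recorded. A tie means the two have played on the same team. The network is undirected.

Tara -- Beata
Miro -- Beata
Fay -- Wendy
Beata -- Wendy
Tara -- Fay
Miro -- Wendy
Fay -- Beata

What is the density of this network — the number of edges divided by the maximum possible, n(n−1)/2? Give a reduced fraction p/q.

7/10

There are 7 edges and 5 nodes, so the maximum possible is C(5,2) = 10.
Density = 7/10.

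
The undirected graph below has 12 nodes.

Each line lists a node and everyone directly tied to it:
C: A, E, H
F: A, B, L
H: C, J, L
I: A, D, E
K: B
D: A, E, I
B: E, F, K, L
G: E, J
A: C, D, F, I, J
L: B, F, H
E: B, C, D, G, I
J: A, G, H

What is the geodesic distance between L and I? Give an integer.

3

One shortest route is L – F – A – I, which uses 3 edges, and at distance 2 from L we only reach {A, C, E, J, K}, which does not include I. So d(L,I) = 3.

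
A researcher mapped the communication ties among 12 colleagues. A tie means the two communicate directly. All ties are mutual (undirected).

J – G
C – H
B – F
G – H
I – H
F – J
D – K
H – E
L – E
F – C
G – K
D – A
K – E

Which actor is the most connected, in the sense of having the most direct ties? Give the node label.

Degrees — A:1, B:1, C:2, D:2, E:3, F:3, G:3, H:4, I:1, J:2, K:3, L:1.
The maximum is 4, attained only by H.

H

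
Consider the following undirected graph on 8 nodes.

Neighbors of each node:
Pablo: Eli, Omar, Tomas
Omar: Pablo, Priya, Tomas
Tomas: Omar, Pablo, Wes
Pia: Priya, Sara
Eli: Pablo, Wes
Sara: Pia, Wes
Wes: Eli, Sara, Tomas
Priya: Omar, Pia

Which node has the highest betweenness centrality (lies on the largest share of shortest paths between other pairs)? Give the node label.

Unnormalized betweenness of each node: Eli:1, Omar:5, Pablo:5/2, Pia:2, Priya:3, Sara:3, Tomas:3, Wes:11/2.
Wes has the largest value, 11/2, making it the main broker — the node through which the most shortest paths run.

Wes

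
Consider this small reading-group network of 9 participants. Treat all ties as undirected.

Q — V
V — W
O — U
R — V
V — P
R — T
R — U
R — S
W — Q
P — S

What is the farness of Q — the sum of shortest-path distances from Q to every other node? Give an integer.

19

Distances from Q: O:4, P:2, R:2, S:3, T:3, U:3, V:1, W:1.
Sum = 4 + 2 + 2 + 3 + 3 + 3 + 1 + 1 = 19.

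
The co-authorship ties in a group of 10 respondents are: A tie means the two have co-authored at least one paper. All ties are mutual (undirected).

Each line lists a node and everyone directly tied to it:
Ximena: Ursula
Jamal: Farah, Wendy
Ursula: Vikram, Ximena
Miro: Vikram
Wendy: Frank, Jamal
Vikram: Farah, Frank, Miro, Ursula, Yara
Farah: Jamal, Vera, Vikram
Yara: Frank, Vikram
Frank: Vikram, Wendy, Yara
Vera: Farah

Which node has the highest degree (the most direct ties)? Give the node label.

Vikram

Degrees — Farah:3, Frank:3, Jamal:2, Miro:1, Ursula:2, Vera:1, Vikram:5, Wendy:2, Ximena:1, Yara:2.
The maximum is 5, attained only by Vikram.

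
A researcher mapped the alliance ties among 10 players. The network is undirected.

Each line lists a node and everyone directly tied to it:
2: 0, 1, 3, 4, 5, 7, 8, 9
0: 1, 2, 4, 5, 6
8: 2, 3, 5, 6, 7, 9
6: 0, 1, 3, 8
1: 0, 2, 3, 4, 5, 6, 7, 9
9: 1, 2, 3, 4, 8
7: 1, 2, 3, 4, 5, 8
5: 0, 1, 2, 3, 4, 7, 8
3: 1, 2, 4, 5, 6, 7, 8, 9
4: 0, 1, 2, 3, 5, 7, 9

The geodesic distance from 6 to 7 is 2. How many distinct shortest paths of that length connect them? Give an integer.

3

The shortest distance is 2. The length-2 paths are: 6–3–7; 6–1–7; 6–8–7.
That gives 3 distinct shortest paths.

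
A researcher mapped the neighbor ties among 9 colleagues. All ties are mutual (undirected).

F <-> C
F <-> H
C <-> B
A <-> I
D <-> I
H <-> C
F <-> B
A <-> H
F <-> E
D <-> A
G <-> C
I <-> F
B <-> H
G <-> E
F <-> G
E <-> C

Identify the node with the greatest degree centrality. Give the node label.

Degrees — A:3, B:3, C:5, D:2, E:3, F:6, G:3, H:4, I:3.
The maximum is 6, attained only by F.

F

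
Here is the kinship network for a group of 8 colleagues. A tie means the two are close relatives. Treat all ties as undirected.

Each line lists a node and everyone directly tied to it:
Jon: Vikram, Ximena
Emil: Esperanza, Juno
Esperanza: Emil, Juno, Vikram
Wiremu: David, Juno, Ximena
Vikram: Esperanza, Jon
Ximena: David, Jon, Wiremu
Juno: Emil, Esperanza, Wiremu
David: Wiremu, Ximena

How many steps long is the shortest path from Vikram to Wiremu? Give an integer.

3

One shortest route is Vikram – Esperanza – Juno – Wiremu, which uses 3 edges, and at distance 2 from Vikram we only reach {Emil, Juno, Ximena}, which does not include Wiremu. So d(Vikram,Wiremu) = 3.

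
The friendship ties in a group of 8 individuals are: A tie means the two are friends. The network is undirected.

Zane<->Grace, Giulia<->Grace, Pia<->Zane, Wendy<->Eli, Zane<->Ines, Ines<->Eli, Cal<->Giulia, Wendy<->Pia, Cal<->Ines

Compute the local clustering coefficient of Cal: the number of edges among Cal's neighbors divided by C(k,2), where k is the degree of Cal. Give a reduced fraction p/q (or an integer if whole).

0

Cal's neighbors: Giulia and Ines (k = 2).
Possible neighbor pairs: C(2,2) = 1. Edges among them: none → e = 0.
Clustering(Cal) = 0/1.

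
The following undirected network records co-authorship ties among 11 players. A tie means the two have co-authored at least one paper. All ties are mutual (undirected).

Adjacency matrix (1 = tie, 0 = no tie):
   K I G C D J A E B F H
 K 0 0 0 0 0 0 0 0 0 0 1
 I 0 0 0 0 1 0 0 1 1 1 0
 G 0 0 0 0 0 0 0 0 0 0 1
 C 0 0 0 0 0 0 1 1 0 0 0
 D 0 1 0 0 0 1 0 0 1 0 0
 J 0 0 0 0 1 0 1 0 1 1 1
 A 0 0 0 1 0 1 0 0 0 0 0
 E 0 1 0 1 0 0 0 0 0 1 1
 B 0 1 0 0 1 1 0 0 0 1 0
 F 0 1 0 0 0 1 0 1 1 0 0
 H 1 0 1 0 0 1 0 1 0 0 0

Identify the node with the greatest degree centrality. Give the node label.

J

Degrees — A:2, B:4, C:2, D:3, E:4, F:4, G:1, H:4, I:4, J:5, K:1.
The maximum is 5, attained only by J.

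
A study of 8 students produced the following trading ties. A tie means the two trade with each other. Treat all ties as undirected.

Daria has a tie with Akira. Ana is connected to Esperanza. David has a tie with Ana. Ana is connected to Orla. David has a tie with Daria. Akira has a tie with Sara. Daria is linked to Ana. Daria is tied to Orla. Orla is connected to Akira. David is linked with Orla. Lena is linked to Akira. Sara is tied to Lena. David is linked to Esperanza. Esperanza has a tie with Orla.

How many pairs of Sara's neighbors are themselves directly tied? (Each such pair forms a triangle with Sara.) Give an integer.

Sara's neighbors: Akira and Lena.
Neighbor pairs that are themselves tied: Sara–Akira–Lena. Each forms one triangle with Sara, for 1 in total.

1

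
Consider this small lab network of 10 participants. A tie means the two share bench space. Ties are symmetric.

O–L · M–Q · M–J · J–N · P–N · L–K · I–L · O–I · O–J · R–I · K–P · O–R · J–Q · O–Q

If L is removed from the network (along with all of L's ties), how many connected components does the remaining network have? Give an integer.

1

L's neighbors (I, K, and O) remain reachable from one another through other ties, so the rest of the network stays in one piece.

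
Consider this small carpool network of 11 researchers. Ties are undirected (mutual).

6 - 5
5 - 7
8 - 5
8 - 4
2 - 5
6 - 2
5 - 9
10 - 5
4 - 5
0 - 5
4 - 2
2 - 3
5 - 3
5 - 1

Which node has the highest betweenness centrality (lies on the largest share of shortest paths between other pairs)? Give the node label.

Unnormalized betweenness of each node: 0:0, 1:0, 2:3/2, 3:0, 4:1/2, 5:39, 6:0, 7:0, 8:0, 9:0, 10:0.
5 has the largest value, 39, making it the main broker — the node through which the most shortest paths run.

5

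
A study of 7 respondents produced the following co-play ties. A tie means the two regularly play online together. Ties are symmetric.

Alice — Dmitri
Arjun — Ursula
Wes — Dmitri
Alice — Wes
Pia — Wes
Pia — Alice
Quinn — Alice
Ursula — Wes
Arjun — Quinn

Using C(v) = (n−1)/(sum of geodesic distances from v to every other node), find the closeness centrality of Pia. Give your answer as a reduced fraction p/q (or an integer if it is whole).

6/11

Distances from Pia: Alice:1, Arjun:3, Dmitri:2, Quinn:2, Ursula:2, Wes:1. Sum = 11.
n = 7, so closeness = 6/11.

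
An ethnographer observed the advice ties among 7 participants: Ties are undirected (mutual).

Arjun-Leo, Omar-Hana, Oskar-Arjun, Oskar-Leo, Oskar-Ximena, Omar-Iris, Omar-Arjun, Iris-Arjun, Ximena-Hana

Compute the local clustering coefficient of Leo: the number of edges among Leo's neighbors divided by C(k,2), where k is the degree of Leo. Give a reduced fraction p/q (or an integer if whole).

Leo's neighbors: Arjun and Oskar (k = 2).
Possible neighbor pairs: C(2,2) = 1. Edges among them: Arjun–Oskar → e = 1.
Clustering(Leo) = 1/1.

1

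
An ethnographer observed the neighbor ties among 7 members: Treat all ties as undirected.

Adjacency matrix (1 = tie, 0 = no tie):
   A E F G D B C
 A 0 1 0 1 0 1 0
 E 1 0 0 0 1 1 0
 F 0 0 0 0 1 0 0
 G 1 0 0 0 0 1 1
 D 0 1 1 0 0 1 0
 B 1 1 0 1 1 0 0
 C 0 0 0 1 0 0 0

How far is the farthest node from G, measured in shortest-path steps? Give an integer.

3

Distances from G: A:1, B:1, C:1, D:2, E:2, F:3.
The largest is 3 (to F), so the eccentricity of G is 3.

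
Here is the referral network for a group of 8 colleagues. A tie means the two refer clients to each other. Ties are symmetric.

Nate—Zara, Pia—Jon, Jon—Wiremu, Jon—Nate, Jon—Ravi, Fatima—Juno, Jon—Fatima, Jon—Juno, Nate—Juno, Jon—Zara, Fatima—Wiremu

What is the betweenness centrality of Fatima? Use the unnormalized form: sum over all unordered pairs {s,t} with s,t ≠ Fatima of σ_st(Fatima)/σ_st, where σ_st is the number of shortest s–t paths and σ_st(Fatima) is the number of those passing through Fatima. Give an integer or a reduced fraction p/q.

1/2

Pairs whose geodesics pass through Fatima — Wiremu–Juno: 1/2.
All other pairs contribute 0.
Summing the contributions gives betweenness(Fatima) = 1/2.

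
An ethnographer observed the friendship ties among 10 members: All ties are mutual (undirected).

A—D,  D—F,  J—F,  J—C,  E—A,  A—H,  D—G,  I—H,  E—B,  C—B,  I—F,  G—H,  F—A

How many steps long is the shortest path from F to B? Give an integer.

3

One shortest route is F – J – C – B, which uses 3 edges, and at distance 2 from F we only reach {C, E, G, H}, which does not include B. So d(F,B) = 3.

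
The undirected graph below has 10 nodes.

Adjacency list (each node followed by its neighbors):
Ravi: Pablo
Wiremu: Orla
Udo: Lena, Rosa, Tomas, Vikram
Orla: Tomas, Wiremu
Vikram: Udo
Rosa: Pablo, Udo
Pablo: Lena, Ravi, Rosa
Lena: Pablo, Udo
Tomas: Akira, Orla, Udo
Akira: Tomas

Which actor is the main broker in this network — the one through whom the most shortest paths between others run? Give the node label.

Udo

Unnormalized betweenness of each node: Akira:0, Lena:6, Orla:8, Pablo:17/2, Ravi:0, Rosa:6, Tomas:20, Udo:49/2, Vikram:0, Wiremu:0.
Udo has the largest value, 49/2, making it the main broker — the node through which the most shortest paths run.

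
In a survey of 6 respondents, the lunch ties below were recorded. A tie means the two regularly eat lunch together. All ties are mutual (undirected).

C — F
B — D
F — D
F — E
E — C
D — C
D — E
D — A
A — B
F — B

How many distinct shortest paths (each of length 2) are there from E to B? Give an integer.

2

The shortest distance is 2. The length-2 paths are: E–D–B; E–F–B.
That gives 2 distinct shortest paths.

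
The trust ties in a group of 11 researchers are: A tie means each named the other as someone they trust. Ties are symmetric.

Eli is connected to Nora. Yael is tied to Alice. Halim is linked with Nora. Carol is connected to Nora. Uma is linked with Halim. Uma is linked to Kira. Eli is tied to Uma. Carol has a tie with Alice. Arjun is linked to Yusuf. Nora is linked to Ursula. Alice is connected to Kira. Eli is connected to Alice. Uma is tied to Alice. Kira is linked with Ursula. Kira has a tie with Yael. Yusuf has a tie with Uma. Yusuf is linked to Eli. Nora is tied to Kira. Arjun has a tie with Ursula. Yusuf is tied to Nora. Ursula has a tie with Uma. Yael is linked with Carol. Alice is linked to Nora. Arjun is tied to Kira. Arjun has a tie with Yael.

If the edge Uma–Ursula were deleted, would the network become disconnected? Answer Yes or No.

Even without that edge, Uma still reaches Ursula via Uma – Kira – Ursula, so the network stays connected. Not a bridge.

No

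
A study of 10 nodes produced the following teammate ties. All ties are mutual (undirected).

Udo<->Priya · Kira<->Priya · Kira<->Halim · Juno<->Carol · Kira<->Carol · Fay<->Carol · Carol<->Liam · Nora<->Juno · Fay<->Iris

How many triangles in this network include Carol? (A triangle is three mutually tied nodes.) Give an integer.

0

Carol's neighbors are Fay, Juno, Kira, and Liam, but none of them are tied to each other, so no triangle contains Carol.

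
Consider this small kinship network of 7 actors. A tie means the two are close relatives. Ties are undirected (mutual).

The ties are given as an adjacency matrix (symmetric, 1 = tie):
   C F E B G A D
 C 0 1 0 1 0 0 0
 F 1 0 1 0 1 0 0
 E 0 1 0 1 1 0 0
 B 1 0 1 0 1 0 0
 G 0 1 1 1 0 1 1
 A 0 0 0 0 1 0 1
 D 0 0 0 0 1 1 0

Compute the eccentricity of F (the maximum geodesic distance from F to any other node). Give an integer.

Distances from F: A:2, B:2, C:1, D:2, E:1, G:1.
The largest is 2 (to B, A, and D), so the eccentricity of F is 2.

2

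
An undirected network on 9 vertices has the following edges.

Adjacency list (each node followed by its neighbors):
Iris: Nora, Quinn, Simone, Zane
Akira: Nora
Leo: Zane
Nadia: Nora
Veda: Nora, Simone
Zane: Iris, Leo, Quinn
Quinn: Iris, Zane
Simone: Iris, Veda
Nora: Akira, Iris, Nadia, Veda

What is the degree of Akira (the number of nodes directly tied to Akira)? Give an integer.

Akira is directly tied to Nora. That is 1 neighbor, so the degree of Akira is 1.

1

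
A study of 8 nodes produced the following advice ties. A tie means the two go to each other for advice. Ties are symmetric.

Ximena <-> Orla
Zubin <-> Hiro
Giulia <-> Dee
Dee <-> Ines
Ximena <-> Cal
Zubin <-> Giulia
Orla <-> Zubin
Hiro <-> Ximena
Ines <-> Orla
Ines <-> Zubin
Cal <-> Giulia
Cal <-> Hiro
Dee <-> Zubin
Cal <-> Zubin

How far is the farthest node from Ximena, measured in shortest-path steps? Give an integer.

3

Distances from Ximena: Cal:1, Dee:3, Giulia:2, Hiro:1, Ines:2, Orla:1, Zubin:2.
The largest is 3 (to Dee), so the eccentricity of Ximena is 3.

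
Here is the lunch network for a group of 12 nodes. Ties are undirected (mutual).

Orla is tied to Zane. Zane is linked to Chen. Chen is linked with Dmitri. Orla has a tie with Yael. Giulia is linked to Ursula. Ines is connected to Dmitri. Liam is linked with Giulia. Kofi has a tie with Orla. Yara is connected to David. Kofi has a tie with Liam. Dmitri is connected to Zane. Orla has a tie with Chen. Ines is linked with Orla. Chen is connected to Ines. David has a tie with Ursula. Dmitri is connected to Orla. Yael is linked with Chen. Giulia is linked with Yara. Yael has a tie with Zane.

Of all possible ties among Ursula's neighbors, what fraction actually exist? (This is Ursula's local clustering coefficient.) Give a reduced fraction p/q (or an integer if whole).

Ursula's neighbors: David and Giulia (k = 2).
Possible neighbor pairs: C(2,2) = 1. Edges among them: none → e = 0.
Clustering(Ursula) = 0/1.

0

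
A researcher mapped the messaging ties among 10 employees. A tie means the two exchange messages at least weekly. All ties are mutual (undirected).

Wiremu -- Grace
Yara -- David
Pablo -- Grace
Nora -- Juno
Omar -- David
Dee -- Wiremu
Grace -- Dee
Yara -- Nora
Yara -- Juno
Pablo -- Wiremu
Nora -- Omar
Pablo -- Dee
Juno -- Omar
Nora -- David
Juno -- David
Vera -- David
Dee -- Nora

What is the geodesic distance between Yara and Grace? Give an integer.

3

One shortest route is Yara – Nora – Dee – Grace, which uses 3 edges, and at distance 2 from Yara we only reach {Dee, Omar, Vera}, which does not include Grace. So d(Yara,Grace) = 3.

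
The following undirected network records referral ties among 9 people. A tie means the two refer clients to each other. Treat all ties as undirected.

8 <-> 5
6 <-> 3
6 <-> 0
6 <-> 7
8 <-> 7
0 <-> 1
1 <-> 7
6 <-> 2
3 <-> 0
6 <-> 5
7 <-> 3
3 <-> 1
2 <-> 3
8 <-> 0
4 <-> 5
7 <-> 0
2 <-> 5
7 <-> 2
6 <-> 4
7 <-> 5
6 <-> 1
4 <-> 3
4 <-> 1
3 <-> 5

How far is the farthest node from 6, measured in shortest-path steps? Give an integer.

Distances from 6: 0:1, 1:1, 2:1, 3:1, 4:1, 5:1, 7:1, 8:2.
The largest is 2 (to 8), so the eccentricity of 6 is 2.

2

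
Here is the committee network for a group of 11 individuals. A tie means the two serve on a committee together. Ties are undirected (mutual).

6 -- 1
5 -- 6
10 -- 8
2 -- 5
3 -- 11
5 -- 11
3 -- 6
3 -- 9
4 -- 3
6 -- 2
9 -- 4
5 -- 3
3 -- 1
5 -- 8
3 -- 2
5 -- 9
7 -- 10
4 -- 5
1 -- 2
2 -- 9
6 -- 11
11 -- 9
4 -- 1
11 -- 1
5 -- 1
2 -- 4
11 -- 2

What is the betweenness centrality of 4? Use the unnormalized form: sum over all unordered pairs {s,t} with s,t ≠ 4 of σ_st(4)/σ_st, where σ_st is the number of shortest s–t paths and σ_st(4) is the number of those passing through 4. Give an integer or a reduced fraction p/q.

1/5

Pairs whose geodesics pass through 4 — 9–1: 1/5.
All other pairs contribute 0.
Summing the contributions gives betweenness(4) = 1/5.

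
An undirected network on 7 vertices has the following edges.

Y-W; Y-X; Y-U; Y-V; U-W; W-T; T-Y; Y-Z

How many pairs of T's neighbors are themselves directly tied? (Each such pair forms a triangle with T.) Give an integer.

1

T's neighbors: W and Y.
Neighbor pairs that are themselves tied: T–W–Y. Each forms one triangle with T, for 1 in total.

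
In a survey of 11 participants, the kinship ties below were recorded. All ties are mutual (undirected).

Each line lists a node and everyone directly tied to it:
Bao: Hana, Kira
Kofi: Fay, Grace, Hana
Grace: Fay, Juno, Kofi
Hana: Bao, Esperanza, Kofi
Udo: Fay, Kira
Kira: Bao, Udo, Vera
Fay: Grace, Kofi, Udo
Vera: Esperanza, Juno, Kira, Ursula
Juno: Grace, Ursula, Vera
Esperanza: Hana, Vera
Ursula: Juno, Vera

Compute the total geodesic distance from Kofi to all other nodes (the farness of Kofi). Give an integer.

Distances from Kofi: Bao:2, Esperanza:2, Fay:1, Grace:1, Hana:1, Juno:2, Kira:3, Udo:2, Ursula:3, Vera:3.
Sum = 2 + 2 + 1 + 1 + 1 + 2 + 3 + 2 + 3 + 3 = 20.

20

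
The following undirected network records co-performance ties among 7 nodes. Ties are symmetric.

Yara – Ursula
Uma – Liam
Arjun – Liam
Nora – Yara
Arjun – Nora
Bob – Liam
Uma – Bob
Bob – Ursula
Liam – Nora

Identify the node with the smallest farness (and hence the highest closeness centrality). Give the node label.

Liam

Farness (sum of distances to all others) for each node — Arjun:11, Bob:9, Liam:8, Nora:9, Uma:11, Ursula:11, Yara:11.
The smallest farness is 8, for Liam, so Liam has the highest closeness.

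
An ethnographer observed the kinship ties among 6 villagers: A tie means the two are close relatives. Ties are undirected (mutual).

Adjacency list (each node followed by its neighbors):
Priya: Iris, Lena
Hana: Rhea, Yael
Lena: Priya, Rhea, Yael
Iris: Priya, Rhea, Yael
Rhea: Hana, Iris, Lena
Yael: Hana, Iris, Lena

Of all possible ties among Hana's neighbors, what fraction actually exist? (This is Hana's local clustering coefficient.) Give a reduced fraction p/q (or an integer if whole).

0

Hana's neighbors: Rhea and Yael (k = 2).
Possible neighbor pairs: C(2,2) = 1. Edges among them: none → e = 0.
Clustering(Hana) = 0/1.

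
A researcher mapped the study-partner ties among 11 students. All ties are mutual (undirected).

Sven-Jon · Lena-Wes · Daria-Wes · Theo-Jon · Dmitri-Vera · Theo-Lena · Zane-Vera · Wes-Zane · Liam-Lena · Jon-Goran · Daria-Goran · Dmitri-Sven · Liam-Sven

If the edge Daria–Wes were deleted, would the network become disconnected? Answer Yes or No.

No

Even without that edge, Daria still reaches Wes via Daria – Goran – Jon – Theo – Lena – Wes, so the network stays connected. Not a bridge.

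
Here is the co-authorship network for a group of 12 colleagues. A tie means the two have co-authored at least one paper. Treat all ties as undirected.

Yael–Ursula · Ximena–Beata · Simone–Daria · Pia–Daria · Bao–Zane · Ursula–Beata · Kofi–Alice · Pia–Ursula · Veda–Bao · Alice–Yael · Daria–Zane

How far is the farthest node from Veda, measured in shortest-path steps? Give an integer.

Distances from Veda: Alice:7, Bao:1, Beata:6, Daria:3, Kofi:8, Pia:4, Simone:4, Ursula:5, Ximena:7, Yael:6, Zane:2.
The largest is 8 (to Kofi), so the eccentricity of Veda is 8.

8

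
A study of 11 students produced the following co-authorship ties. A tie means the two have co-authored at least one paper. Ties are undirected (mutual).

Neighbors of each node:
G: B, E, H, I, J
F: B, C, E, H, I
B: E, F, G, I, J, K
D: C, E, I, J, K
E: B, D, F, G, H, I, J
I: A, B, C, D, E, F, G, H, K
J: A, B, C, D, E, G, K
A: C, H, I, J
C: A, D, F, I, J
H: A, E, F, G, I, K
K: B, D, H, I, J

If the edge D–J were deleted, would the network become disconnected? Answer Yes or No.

No

Even without that edge, D still reaches J via D – K – J, so the network stays connected. Not a bridge.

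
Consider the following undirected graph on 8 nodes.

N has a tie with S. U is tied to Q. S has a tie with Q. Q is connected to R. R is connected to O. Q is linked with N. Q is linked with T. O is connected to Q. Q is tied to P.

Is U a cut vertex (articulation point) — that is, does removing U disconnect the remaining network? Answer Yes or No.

Even without U, every remaining node can still reach every other (the residual graph is connected), so U is not a cut vertex.

No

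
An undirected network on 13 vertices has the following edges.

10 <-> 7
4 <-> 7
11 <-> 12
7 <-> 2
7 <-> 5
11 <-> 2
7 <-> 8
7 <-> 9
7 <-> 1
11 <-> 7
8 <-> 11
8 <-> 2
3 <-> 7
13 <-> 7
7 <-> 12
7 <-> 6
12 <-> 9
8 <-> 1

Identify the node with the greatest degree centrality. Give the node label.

Degrees — 1:2, 2:3, 3:1, 4:1, 5:1, 6:1, 7:12, 8:4, 9:2, 10:1, 11:4, 12:3, 13:1.
The maximum is 12, attained only by 7.

7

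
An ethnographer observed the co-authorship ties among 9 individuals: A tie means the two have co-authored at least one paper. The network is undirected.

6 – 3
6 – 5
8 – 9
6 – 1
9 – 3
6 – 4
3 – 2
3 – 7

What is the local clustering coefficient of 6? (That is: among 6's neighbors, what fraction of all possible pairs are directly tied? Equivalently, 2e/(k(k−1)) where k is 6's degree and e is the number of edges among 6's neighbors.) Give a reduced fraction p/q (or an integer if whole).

0

6's neighbors: 1, 3, 4, and 5 (k = 4).
Possible neighbor pairs: C(4,2) = 6. Edges among them: none → e = 0.
Clustering(6) = 0/6 = 0.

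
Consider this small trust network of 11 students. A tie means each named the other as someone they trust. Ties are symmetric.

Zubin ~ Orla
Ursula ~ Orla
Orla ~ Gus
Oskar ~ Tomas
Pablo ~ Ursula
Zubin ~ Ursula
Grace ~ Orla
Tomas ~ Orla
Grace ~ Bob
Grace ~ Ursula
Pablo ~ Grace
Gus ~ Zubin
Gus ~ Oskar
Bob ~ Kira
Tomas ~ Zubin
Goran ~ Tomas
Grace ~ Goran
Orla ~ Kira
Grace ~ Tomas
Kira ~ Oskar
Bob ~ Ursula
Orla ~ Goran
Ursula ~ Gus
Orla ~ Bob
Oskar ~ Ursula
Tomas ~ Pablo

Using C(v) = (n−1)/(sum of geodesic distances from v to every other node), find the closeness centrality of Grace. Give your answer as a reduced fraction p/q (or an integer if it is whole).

Distances from Grace: Bob:1, Goran:1, Gus:2, Kira:2, Orla:1, Oskar:2, Pablo:1, Tomas:1, Ursula:1, Zubin:2. Sum = 14.
n = 11, so closeness = 10/14 = 5/7.

5/7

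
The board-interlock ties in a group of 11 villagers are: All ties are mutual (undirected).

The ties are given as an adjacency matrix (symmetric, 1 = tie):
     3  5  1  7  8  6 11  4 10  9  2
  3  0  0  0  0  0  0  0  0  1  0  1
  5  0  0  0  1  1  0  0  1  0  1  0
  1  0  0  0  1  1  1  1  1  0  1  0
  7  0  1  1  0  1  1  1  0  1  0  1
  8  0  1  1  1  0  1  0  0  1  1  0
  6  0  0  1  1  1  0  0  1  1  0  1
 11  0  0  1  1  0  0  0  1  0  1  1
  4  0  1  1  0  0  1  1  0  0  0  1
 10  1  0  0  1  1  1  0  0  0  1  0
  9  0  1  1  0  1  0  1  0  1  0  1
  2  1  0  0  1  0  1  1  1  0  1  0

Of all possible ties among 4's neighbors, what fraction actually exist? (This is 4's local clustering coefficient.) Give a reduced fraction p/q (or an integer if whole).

4's neighbors: 1, 2, 5, 6, and 11 (k = 5).
Possible neighbor pairs: C(5,2) = 10. Edges among them: 1–6, 1–11, 2–6, 2–11 → e = 4.
Clustering(4) = 4/10 = 2/5.

2/5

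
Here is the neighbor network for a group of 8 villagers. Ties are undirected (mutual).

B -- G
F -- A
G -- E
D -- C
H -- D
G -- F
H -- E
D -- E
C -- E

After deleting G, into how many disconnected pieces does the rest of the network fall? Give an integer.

Without G, the remaining ties split the others into: {C, D, E, H}; {A, F}; {B}.
That's 3 separate components.

3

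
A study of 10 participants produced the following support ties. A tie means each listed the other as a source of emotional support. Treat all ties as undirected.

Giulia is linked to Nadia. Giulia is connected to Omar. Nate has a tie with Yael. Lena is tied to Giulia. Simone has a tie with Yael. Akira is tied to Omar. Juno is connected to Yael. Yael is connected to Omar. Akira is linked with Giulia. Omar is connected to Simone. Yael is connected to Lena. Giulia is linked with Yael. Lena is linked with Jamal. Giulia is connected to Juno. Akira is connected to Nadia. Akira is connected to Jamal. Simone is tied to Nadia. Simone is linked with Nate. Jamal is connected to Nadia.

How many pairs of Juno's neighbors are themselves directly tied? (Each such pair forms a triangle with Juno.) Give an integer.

Juno's neighbors: Giulia and Yael.
Neighbor pairs that are themselves tied: Juno–Giulia–Yael. Each forms one triangle with Juno, for 1 in total.

1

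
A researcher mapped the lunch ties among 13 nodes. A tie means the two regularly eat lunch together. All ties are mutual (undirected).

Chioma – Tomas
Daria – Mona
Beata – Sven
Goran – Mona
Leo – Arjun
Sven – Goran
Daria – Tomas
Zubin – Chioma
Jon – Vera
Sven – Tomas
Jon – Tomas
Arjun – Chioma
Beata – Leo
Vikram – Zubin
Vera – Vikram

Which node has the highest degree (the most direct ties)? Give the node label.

Degrees — Arjun:2, Beata:2, Chioma:3, Daria:2, Goran:2, Jon:2, Leo:2, Mona:2, Sven:3, Tomas:4, Vera:2, Vikram:2, Zubin:2.
The maximum is 4, attained only by Tomas.

Tomas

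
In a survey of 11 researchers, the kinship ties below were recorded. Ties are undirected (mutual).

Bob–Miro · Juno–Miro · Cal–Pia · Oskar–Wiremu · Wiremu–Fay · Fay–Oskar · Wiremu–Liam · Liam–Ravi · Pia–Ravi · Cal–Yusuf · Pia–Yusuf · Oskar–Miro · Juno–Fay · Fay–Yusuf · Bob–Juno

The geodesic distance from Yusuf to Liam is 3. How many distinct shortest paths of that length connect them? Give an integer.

The shortest distance is 3. The length-3 paths are: Yusuf–Fay–Wiremu–Liam; Yusuf–Pia–Ravi–Liam.
That gives 2 distinct shortest paths.

2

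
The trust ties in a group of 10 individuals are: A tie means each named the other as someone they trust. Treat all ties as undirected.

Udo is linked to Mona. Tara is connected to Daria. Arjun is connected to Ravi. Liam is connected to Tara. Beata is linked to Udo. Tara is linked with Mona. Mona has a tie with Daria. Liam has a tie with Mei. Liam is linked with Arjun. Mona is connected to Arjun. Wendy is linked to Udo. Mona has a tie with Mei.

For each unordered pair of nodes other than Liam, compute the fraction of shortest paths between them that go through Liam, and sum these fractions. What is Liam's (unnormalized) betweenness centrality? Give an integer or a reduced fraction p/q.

Pairs whose geodesics pass through Liam — Mei–Arjun: 1/2; Mei–Ravi: 1/2; Mei–Tara: 1/2; Arjun–Tara: 1/2; Ravi–Tara: 1/2.
All other pairs contribute 0.
Summing the contributions gives betweenness(Liam) = 5/2.

5/2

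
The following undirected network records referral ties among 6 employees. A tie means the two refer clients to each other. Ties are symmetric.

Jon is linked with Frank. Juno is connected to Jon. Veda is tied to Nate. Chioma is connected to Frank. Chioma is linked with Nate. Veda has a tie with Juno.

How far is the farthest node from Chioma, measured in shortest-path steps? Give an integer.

Distances from Chioma: Frank:1, Jon:2, Juno:3, Nate:1, Veda:2.
The largest is 3 (to Juno), so the eccentricity of Chioma is 3.

3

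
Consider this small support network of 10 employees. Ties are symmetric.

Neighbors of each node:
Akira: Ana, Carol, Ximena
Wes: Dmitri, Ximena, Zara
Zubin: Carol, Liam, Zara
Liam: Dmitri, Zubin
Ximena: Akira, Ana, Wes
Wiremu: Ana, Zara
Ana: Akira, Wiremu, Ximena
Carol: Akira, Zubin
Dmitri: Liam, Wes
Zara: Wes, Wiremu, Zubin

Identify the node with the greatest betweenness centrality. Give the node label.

Wes

Unnormalized betweenness of each node: Akira:13/3, Ana:17/6, Carol:11/3, Dmitri:7/3, Liam:2, Wes:49/6, Wiremu:13/6, Ximena:31/6, Zara:22/3, Zubin:8.
Wes has the largest value, 49/6, making it the main broker — the node through which the most shortest paths run.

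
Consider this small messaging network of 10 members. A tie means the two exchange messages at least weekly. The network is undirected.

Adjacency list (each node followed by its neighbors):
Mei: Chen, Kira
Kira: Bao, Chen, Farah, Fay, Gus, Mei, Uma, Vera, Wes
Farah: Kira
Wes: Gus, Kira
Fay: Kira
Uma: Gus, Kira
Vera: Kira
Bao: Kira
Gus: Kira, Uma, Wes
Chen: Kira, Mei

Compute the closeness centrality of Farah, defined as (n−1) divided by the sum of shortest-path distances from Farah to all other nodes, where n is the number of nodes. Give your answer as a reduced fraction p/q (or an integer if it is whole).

9/17

Distances from Farah: Bao:2, Chen:2, Fay:2, Gus:2, Kira:1, Mei:2, Uma:2, Vera:2, Wes:2. Sum = 17.
n = 10, so closeness = 9/17.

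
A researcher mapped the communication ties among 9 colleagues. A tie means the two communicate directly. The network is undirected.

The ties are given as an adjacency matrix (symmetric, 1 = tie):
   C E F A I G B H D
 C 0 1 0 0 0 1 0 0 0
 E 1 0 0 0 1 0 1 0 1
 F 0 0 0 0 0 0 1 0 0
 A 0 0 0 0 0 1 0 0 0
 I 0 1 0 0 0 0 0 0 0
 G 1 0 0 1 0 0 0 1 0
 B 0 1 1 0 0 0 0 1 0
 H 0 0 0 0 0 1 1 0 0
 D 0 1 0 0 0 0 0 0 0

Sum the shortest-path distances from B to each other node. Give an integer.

Distances from B: A:3, C:2, D:2, E:1, F:1, G:2, H:1, I:2.
Sum = 3 + 2 + 2 + 1 + 1 + 2 + 1 + 2 = 14.

14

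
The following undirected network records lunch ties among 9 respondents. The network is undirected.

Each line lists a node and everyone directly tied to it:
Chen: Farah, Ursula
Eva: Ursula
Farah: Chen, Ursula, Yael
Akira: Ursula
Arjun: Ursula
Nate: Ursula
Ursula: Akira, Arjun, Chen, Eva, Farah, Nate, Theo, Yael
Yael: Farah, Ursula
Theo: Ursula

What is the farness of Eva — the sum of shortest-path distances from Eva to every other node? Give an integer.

Distances from Eva: Akira:2, Arjun:2, Chen:2, Farah:2, Nate:2, Theo:2, Ursula:1, Yael:2.
Sum = 2 + 2 + 2 + 2 + 2 + 2 + 1 + 2 = 15.

15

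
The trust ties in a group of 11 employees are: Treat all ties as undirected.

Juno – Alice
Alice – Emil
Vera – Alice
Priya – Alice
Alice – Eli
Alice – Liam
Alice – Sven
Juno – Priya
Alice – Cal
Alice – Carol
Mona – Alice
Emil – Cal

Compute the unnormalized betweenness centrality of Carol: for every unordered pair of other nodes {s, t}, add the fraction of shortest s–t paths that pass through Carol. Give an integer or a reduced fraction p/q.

0

No shortest path between any pair of other nodes passes through Carol.
Summing the contributions gives betweenness(Carol) = 0.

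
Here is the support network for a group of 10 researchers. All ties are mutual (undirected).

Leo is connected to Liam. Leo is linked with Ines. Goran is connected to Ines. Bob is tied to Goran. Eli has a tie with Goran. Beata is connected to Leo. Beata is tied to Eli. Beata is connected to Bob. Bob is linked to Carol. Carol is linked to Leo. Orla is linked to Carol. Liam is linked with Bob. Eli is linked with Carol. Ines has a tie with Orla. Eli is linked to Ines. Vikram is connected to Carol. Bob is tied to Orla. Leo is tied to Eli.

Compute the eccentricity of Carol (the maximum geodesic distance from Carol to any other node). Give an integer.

2

Distances from Carol: Beata:2, Bob:1, Eli:1, Goran:2, Ines:2, Leo:1, Liam:2, Orla:1, Vikram:1.
The largest is 2 (to Ines, Liam, Beata, and Goran), so the eccentricity of Carol is 2.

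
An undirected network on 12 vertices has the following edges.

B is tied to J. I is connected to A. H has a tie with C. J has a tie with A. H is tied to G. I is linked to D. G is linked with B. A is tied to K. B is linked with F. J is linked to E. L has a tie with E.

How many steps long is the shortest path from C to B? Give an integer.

3

One shortest route is C – H – G – B, which uses 3 edges, and at distance 2 from C we only reach {G}, which does not include B. So d(C,B) = 3.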